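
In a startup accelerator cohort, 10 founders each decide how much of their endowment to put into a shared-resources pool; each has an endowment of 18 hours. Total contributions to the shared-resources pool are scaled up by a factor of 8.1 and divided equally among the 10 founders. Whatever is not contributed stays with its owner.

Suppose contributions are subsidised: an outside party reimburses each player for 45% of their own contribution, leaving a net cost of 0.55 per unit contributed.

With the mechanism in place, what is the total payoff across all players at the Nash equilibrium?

Under the mechanism each unit contributed yields (8.1/10) / 0.55 = 1.4727 back to its contributor per unit of net cost, which exceeds 1, making full contribution the dominant choice for everyone.
So the Nash equilibrium is full contribution by all 10; the group earns 10 × (18 × 0.45 + 8.1 × 18) = 1539.00.

1539.00 hours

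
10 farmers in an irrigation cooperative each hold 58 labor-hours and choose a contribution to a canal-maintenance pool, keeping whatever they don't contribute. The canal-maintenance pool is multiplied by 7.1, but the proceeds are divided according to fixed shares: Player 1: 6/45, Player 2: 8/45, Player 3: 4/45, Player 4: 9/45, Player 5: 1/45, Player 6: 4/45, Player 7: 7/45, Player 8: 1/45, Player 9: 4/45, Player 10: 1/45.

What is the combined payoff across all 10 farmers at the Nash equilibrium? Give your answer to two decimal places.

1641.40 labor-hours

A player with share s gets back 7.1·s per unit contributed, so full contribution is dominant for anyone with s > 1/7.1 = 0.1408 and zero contribution is dominant for anyone below.
Player 2, Player 4 and Player 7 clear that bar, contributing 58 each; the remaining 7 contribute 0. Total contributed: 174.
The canal-maintenance pool pays out 7.1 × 174 = 1235.40 in total (split across the unequal shares, but the aggregate is all that matters for the group sum).
The 7 free-riders keep 58 each, adding 406. Group total = 406 + 1235.40 = 1641.40.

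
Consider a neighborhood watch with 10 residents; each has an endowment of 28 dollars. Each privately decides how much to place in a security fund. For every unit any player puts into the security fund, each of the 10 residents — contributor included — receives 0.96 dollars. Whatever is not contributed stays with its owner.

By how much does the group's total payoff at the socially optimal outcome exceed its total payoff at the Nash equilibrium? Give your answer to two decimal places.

2408.00 dollars

The private return per contributed unit is 0.96 < 1, so contributing 0 is dominant for every player. At the Nash equilibrium everyone keeps their 28, and the group total is 10 × 28 = 280.
Each contributed unit returns 9.600 to the group as a whole (0.96 to each of 10 players), which exceeds 1, so the social optimum is full contribution: group total = 9.600 × 280 = 2688.00.
Efficiency loss = 2688.00 − 280 = 2408.00.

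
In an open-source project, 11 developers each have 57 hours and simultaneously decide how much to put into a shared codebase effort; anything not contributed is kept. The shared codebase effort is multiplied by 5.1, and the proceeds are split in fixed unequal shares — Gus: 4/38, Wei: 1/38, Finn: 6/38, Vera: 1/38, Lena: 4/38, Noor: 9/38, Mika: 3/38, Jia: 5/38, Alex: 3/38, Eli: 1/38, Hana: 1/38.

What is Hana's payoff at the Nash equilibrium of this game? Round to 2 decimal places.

Each unit j contributes comes back to j as 5.1 × (j's share), so j prefers to contribute only if that share exceeds 1/5.1 = 0.1961; otherwise keeping the unit dominates.
Noor alone (share 9/38) is above the threshold, contributing 57; the remaining 10 contribute 0. Total contributed: 57.
Hana keeps 57 and receives 5.1 × 57 × 1/38 = 7.65 from the shared codebase effort, for a payoff of 64.65.

64.65 hours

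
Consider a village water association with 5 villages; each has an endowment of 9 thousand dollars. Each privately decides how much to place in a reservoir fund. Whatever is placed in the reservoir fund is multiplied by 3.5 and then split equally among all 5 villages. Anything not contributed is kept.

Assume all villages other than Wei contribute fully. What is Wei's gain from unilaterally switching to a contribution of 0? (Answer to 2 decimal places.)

Switching from a contribution of 9 to 0 lets Wei keep an extra 9 thousand dollars, but lowers the reservoir fund by 9, which costs Wei their own share of that drop: 3.5/5 × 9 = 6.30.
Net gain = 9 − 6.30 = 2.70. The private return per contributed unit (0.7000) is below 1, so free-riding is indeed the best response regardless of what the others do.

2.70 thousand dollars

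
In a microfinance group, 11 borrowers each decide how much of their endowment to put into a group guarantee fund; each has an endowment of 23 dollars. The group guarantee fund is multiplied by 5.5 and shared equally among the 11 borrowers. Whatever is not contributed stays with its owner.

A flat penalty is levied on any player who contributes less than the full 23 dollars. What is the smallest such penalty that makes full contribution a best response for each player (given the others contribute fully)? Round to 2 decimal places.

11.50 dollars

Given the others contribute fully, the best deviation is to contribute 0 (any partial contribution still incurs the fine and gives up units whose private return 0.5000 is below 1).
Deviating from 23 to 0 saves 23 dollars but forfeits the deviator's share of the drop in the group guarantee fund: 5.5/11 × 23 = 11.50.
So the deviation gain is 23 − 11.50 = 11.50, and the fine must be at least 11.50 dollars to wipe it out.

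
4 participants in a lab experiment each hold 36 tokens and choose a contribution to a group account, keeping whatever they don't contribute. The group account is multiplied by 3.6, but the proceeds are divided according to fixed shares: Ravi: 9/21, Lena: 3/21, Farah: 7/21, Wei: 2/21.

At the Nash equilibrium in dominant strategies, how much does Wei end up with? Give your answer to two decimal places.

60.69 tokens

For player j, contributing a unit is worthwhile iff 3.6 × (j's share) ≥ 1, i.e. iff j's share is at least 0.2778.
The shares above 0.2778 belong to Ravi and Farah, contributing 36 each; the remaining 2 contribute 0. Total contributed: 72.
Wei keeps 36 and receives 3.6 × 72 × 2/21 = 24.69 from the group account, for a payoff of 60.69.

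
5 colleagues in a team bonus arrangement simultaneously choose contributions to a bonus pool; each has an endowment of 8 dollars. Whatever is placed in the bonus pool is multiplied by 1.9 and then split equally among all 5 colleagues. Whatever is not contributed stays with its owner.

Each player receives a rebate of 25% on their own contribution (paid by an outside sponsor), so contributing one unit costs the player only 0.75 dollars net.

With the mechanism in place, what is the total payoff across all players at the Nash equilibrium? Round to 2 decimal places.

Even with the mechanism, each unit contributed returns only (1.9/5) / 0.75 = 0.5067 per unit of net cost, so contributing nothing is still dominant.
Everyone keeps their endowment and the group total is 5 × 8 = 40.

40.00 dollars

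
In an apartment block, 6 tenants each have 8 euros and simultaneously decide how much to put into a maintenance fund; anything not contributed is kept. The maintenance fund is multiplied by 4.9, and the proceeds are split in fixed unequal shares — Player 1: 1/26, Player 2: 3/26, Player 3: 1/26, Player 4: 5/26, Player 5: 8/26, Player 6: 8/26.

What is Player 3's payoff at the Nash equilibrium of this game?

11.02 euros

A player with share s gets back 4.9·s per unit contributed, so full contribution is dominant for anyone with s > 1/4.9 = 0.2041 and zero contribution is dominant for anyone below.
Player 5 and Player 6 are above the threshold, contributing 8 each; the remaining 4 contribute 0. Total contributed: 16.
Player 3 keeps 8 and receives 4.9 × 16 × 1/26 = 3.02 from the maintenance fund, for a payoff of 11.02.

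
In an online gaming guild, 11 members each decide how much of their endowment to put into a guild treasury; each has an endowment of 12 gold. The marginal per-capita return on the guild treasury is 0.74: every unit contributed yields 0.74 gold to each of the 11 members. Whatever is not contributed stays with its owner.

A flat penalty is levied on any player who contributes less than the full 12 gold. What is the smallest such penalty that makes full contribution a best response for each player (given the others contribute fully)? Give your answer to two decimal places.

Given the others contribute fully, the best deviation is to contribute 0 (any partial contribution still incurs the fine and gives up units whose private return 0.74 is below 1).
Deviating from 12 to 0 saves 12 gold but forfeits the deviator's share of the drop in the guild treasury: 0.74 × 12 = 8.88.
So the deviation gain is 12 − 8.88 = 3.12, and the fine must be at least 3.12 gold to wipe it out.

3.12 gold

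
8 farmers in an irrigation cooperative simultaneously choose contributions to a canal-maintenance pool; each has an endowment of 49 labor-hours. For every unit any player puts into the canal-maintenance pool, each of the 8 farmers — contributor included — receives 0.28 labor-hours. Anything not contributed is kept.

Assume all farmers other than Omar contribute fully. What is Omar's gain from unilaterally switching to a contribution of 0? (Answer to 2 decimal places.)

35.28 labor-hours

Switching from a contribution of 49 to 0 lets Omar keep an extra 49 labor-hours, but lowers the canal-maintenance pool by 49, which costs Omar their own share of that drop: 0.28 × 49 = 13.72.
Net gain = 49 − 13.72 = 35.28. The private return per contributed unit (0.28) is below 1, so free-riding is indeed the best response regardless of what the others do.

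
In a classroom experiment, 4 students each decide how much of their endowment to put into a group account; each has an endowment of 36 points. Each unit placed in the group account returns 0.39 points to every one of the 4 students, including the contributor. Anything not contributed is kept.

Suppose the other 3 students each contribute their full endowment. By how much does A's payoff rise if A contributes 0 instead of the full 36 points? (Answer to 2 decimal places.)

Switching from a contribution of 36 to 0 lets A keep an extra 36 points, but lowers the group account by 36, which costs A their own share of that drop: 0.39 × 36 = 14.04.
Net gain = 36 − 14.04 = 21.96. The private return per contributed unit (0.39) is below 1, so free-riding is indeed the best response regardless of what the others do.

21.96 points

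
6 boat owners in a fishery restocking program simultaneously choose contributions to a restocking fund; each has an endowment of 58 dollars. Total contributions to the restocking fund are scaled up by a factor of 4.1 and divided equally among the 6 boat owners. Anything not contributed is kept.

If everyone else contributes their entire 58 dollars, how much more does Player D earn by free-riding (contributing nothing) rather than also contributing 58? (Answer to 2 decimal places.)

18.37 dollars

Switching from a contribution of 58 to 0 lets Player D keep an extra 58 dollars, but lowers the restocking fund by 58, which costs Player D their own share of that drop: 4.1/6 × 58 = 39.63.
Net gain = 58 − 39.63 = 18.37. The private return per contributed unit (0.6833) is below 1, so free-riding is indeed the best response regardless of what the others do.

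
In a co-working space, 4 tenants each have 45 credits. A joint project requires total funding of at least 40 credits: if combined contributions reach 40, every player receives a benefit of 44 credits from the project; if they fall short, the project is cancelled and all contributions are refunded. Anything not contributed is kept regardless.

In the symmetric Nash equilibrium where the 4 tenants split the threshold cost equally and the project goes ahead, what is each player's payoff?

Equal share of the threshold: 40/4 = 10.
At this profile no one gains by cutting their contribution: any cut drops the total below 40, the project is cancelled, contributions are refunded, and the deviator ends with 45, which is less than 45 − 10 + 44 = 79. Contributing more than 10 just wastes the excess. So contributing exactly 10 is a best response.
Each player's payoff: 45 − 10 + 44 = 79.

79 credits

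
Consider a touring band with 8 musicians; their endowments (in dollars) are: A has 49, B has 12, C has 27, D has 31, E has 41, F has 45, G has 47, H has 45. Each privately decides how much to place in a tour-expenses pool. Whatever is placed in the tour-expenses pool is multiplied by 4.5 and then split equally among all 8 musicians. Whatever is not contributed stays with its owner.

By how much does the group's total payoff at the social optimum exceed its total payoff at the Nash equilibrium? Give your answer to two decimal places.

1039.50 dollars

The private return per contributed unit is 4.5/8 = 0.5625 < 1 for every player regardless of endowment, so the Nash equilibrium is zero contribution and the group total is Σ E_j = 49 + 12 + 27 + 31 + 41 + 45 + 47 + 45 = 297.
Each contributed unit returns 4.500 to the group, so the social optimum is full contribution by everyone: group total = 4.500 × 297 = 1336.50.
Efficiency loss = (4.500 − 1) × 297 = 1039.50.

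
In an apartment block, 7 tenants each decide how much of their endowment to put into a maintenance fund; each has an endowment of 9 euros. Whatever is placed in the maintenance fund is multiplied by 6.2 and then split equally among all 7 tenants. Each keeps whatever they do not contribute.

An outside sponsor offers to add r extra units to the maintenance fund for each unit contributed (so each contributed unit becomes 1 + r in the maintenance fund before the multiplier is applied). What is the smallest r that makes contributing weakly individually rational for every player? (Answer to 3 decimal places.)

0.129

With matching at rate r, one contributed unit becomes (1 + r) in the maintenance fund and returns 6.2 × (1 + r) / 7 to the contributor.
Setting this equal to 1: 1 + r = 7/6.2 = 1.1290.
So the minimum matching rate is r = 1.1290 − 1 = 0.129.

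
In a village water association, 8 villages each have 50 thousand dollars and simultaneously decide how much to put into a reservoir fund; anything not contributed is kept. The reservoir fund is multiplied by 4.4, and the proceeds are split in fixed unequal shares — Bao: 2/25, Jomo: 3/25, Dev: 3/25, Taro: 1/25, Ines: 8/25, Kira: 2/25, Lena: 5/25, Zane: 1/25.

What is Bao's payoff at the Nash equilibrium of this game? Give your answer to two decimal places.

Player j's private return per contributed unit is 4.4 × (j's share). Contributing is weakly dominant for j when that share is at least 1/4.4 = 0.2273, and contributing 0 is dominant otherwise.
Ines alone (share 8/25) is above the threshold, contributing 50; the remaining 7 contribute 0. Total contributed: 50.
Bao keeps 50 and receives 4.4 × 50 × 2/25 = 17.60 from the reservoir fund, for a payoff of 67.60.

67.60 thousand dollars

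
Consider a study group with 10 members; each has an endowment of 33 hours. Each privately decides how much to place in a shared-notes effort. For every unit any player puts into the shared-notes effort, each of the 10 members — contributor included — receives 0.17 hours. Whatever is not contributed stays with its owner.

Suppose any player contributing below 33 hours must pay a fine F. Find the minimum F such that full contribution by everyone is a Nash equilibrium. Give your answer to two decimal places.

27.39 hours

Given the others contribute fully, the best deviation is to contribute 0 (any partial contribution still incurs the fine and gives up units whose private return 0.17 is below 1).
Deviating from 33 to 0 saves 33 hours but forfeits the deviator's share of the drop in the shared-notes effort: 0.17 × 33 = 5.61.
So the deviation gain is 33 − 5.61 = 27.39, and the fine must be at least 27.39 hours to wipe it out.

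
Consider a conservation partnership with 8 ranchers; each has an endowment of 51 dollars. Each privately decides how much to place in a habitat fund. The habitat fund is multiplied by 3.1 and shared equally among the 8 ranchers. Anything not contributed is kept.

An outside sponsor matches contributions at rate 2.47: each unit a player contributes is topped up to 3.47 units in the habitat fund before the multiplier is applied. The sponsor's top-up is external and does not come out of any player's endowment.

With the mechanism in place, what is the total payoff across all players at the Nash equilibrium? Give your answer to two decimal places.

4388.86 dollars

With the mechanism, a contributed unit returns 3.1 × 3.47 / 8 = 1.3446 per unit of net cost to the contributor — now above 1 — so contributing fully is weakly dominant for every player.
At the Nash equilibrium everyone contributes 51. Group total payoff = 3.1 × 3.47 × 408 = 4388.86.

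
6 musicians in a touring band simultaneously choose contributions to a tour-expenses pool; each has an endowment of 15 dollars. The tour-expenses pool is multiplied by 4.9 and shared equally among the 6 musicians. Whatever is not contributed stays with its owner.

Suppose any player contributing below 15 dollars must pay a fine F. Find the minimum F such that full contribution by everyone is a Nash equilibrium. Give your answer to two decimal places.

Given the others contribute fully, the best deviation is to contribute 0 (any partial contribution still incurs the fine and gives up units whose private return 0.8167 is below 1).
Deviating from 15 to 0 saves 15 dollars but forfeits the deviator's share of the drop in the tour-expenses pool: 4.9/6 × 15 = 12.25.
So the deviation gain is 15 − 12.25 = 2.75, and the fine must be at least 2.75 dollars to wipe it out.

2.75 dollars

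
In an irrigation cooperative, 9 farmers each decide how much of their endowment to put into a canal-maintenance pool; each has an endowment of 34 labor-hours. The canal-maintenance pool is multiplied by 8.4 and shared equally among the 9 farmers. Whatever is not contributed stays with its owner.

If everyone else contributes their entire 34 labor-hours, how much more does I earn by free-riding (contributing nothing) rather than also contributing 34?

Switching from a contribution of 34 to 0 lets I keep an extra 34 labor-hours, but lowers the canal-maintenance pool by 34, which costs I their own share of that drop: 8.4/9 × 34 = 31.73.
Net gain = 34 − 31.73 = 2.27. The private return per contributed unit (0.9333) is below 1, so free-riding is indeed the best response regardless of what the others do.

2.27 labor-hours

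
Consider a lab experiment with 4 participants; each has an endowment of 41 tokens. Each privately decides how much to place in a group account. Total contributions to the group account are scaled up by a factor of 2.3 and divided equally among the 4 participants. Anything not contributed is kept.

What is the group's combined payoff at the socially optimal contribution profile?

377.20 tokens

Each contributed unit returns 2.300 to the group as a whole (0.5750 to each of 4 players), which exceeds 1, so the social optimum is full contribution: group total = 2.300 × 164 = 377.20.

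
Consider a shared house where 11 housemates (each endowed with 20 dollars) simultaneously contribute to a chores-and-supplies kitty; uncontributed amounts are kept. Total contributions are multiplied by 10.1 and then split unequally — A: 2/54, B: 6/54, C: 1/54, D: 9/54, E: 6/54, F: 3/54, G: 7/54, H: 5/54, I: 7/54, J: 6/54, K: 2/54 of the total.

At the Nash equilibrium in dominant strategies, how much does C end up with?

For player j, contributing a unit is worthwhile iff 10.1 × (j's share) ≥ 1, i.e. iff j's share is at least 0.0990.
The shares above 0.0990 belong to B, D, E, G, I and J, contributing 20 each; the remaining 5 contribute 0. Total contributed: 120.
C keeps 20 and receives 10.1 × 120 × 1/54 = 22.44 from the chores-and-supplies kitty, for a payoff of 42.44.

42.44 dollars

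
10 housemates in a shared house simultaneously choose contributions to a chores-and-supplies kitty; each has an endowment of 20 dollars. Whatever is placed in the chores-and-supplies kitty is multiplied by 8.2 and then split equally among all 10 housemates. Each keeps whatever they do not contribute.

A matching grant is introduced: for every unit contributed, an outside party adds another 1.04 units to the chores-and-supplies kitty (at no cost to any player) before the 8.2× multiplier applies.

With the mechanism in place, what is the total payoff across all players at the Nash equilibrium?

3345.60 dollars

With the mechanism, a contributed unit returns 8.2 × 2.04 / 10 = 1.6728 per unit of net cost to the contributor — now above 1 — so contributing fully is weakly dominant for every player.
At the Nash equilibrium everyone contributes 20. Group total payoff = 8.2 × 2.04 × 200 = 3345.60.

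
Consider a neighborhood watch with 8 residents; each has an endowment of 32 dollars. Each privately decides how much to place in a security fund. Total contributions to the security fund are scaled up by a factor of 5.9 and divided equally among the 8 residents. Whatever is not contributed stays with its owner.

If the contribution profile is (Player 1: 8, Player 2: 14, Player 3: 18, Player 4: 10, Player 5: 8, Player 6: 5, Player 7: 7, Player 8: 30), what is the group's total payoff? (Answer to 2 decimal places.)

Total contributed: 8 + 14 + 18 + 10 + 8 + 5 + 7 + 30 = 100; total kept: 8 × 32 − 100 = 156.
The security fund pays out 5.9 × 100 = 590.00 in aggregate.
Group total = 156 + 590.00 = 746.00.

746.00 dollars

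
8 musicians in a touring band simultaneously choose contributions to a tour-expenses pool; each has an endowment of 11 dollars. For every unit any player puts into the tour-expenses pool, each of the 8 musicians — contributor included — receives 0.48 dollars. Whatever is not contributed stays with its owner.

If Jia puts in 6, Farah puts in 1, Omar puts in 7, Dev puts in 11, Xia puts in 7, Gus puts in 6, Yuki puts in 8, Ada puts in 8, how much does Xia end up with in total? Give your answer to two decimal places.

Total contributed: 6 + 1 + 7 + 11 + 7 + 6 + 8 + 8 = 54.
Each receives 0.48 × 54 = 25.92 from the tour-expenses pool.
Xia keeps 11 − 7 = 4, so Xia's payoff is 4 + 25.92 = 29.92.

29.92 dollars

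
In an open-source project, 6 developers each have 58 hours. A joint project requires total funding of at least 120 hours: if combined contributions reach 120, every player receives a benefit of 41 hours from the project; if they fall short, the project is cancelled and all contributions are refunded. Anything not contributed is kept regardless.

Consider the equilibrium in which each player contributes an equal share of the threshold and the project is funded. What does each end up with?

79 hours

Equal share of the threshold: 120/6 = 20.
At this profile no one gains by cutting their contribution: any cut drops the total below 120, the project is cancelled, contributions are refunded, and the deviator ends with 58, which is less than 58 − 20 + 41 = 79. Contributing more than 20 just wastes the excess. So contributing exactly 20 is a best response.
Each player's payoff: 58 − 20 + 41 = 79.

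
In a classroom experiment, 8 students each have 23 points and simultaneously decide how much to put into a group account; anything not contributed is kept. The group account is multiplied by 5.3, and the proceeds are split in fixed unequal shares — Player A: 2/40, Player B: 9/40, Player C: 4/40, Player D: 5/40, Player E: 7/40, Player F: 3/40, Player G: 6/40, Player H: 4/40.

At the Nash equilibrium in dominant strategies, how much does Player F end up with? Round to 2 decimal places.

32.14 points

Each unit j contributes comes back to j as 5.3 × (j's share), so j prefers to contribute only if that share exceeds 1/5.3 = 0.1887; otherwise keeping the unit dominates.
Player B alone (share 9/40) is above the threshold, contributing 23; the remaining 7 contribute 0. Total contributed: 23.
Player F keeps 23 and receives 5.3 × 23 × 3/40 = 9.14 from the group account, for a payoff of 32.14.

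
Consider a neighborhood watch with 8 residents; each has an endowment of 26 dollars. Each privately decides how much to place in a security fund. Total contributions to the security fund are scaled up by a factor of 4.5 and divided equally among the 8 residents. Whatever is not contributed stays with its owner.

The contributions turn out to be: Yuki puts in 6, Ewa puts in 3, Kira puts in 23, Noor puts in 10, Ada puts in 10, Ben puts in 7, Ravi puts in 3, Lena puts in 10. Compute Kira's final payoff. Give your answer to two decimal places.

43.50 dollars

Total contributed: 6 + 3 + 23 + 10 + 10 + 7 + 3 + 10 = 72.
Each receives 4.5 × 72 / 8 = 40.50 from the security fund.
Kira keeps 26 − 23 = 3, so Kira's payoff is 3 + 40.50 = 43.50.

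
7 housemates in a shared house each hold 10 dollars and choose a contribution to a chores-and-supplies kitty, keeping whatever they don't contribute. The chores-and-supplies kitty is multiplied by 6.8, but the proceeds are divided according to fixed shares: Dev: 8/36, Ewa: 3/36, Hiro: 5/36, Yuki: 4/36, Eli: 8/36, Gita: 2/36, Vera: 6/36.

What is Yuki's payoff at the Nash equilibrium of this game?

32.67 dollars

A player with share s gets back 6.8·s per unit contributed, so full contribution is dominant for anyone with s > 1/6.8 = 0.1471 and zero contribution is dominant for anyone below.
The shares above 0.1471 belong to Dev, Eli and Vera, contributing 10 each; the remaining 4 contribute 0. Total contributed: 30.
Yuki keeps 10 and receives 6.8 × 30 × 4/36 = 22.67 from the chores-and-supplies kitty, for a payoff of 32.67.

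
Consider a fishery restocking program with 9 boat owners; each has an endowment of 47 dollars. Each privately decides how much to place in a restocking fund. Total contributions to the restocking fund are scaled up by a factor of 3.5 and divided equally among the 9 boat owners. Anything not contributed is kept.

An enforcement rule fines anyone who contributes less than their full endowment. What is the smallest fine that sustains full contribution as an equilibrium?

28.72 dollars

Given the others contribute fully, the best deviation is to contribute 0 (any partial contribution still incurs the fine and gives up units whose private return 0.3889 is below 1).
Deviating from 47 to 0 saves 47 dollars but forfeits the deviator's share of the drop in the restocking fund: 3.5/9 × 47 = 18.28.
So the deviation gain is 47 − 18.28 = 28.72, and the fine must be at least 28.72 dollars to wipe it out.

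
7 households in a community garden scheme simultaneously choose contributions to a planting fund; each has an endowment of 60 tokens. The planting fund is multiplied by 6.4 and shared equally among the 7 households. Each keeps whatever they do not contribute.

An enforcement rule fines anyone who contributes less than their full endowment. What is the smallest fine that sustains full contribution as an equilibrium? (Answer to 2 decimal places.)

5.14 tokens

Given the others contribute fully, the best deviation is to contribute 0 (any partial contribution still incurs the fine and gives up units whose private return 0.9143 is below 1).
Deviating from 60 to 0 saves 60 tokens but forfeits the deviator's share of the drop in the planting fund: 6.4/7 × 60 = 54.86.
So the deviation gain is 60 − 54.86 = 5.14, and the fine must be at least 5.14 tokens to wipe it out.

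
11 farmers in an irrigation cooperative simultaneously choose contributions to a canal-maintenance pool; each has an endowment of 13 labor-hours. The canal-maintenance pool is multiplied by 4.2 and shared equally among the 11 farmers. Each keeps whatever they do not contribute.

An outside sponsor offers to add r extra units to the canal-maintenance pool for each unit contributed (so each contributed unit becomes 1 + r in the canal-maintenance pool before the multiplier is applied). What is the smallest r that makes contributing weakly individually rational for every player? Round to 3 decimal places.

With matching at rate r, one contributed unit becomes (1 + r) in the canal-maintenance pool and returns 4.2 × (1 + r) / 11 to the contributor.
Setting this equal to 1: 1 + r = 11/4.2 = 2.6190.
So the minimum matching rate is r = 2.6190 − 1 = 1.619.

1.619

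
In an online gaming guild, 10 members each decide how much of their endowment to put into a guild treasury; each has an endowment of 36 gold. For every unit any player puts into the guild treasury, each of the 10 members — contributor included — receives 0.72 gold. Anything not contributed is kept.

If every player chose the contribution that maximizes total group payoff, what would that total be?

Each contributed unit returns 7.200 to the group as a whole (0.72 to each of 10 players), which exceeds 1, so the social optimum is full contribution: group total = 7.200 × 360 = 2592.00.

2592.00 gold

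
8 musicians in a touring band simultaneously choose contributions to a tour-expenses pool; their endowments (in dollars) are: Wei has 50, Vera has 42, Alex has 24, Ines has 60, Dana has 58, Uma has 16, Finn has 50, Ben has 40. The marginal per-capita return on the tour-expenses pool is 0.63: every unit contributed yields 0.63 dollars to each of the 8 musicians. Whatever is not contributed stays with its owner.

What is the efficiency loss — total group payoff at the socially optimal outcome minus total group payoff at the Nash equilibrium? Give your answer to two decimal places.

The private return per contributed unit is 0.63 < 1 for everyone, so the Nash equilibrium is zero contribution and the group total is Σ E_j = 50 + 42 + 24 + 60 + 58 + 16 + 50 + 40 = 340.
Each contributed unit returns 5.040 to the group, so the social optimum is full contribution by everyone: group total = 5.040 × 340 = 1713.60.
Efficiency loss = (5.040 − 1) × 340 = 1373.60.

1373.60 dollars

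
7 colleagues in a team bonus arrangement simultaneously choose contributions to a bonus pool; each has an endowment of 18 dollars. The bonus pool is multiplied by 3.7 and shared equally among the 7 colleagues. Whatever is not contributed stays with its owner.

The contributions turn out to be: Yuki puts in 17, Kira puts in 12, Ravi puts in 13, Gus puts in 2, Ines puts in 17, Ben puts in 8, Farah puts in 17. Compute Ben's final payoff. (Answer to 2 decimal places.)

55.46 dollars

Total contributed: 17 + 12 + 13 + 2 + 17 + 8 + 17 = 86.
Each receives 3.7 × 86 / 7 = 45.46 from the bonus pool.
Ben keeps 18 − 8 = 10, so Ben's payoff is 10 + 45.46 = 55.46.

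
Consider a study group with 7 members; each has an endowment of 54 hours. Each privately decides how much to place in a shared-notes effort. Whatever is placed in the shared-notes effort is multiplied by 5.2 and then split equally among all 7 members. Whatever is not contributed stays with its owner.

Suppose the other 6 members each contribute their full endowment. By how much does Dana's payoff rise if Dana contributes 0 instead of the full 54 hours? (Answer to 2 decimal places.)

Switching from a contribution of 54 to 0 lets Dana keep an extra 54 hours, but lowers the shared-notes effort by 54, which costs Dana their own share of that drop: 5.2/7 × 54 = 40.11.
Net gain = 54 − 40.11 = 13.89. The private return per contributed unit (0.7429) is below 1, so free-riding is indeed the best response regardless of what the others do.

13.89 hours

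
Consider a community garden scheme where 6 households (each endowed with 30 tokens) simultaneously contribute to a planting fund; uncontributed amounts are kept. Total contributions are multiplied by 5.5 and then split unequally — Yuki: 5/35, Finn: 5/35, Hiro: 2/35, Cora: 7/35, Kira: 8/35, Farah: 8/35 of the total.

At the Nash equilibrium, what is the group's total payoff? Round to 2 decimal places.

Each unit j contributes comes back to j as 5.5 × (j's share), so j prefers to contribute only if that share exceeds 1/5.5 = 0.1818; otherwise keeping the unit dominates.
Cora, Kira and Farah clear that bar, contributing 30 each; the remaining 3 contribute 0. Total contributed: 90.
The planting fund pays out 5.5 × 90 = 495.00 in total (split across the unequal shares, but the aggregate is all that matters for the group sum).
The 3 free-riders keep 30 each, adding 90. Group total = 90 + 495.00 = 585.00.

585.00 tokens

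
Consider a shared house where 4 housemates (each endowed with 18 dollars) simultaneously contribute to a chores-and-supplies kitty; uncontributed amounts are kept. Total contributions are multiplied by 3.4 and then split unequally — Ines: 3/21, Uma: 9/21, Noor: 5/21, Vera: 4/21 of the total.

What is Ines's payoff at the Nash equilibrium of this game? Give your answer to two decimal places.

26.74 dollars

For player j, contributing a unit is worthwhile iff 3.4 × (j's share) ≥ 1, i.e. iff j's share is at least 0.2941.
Only Uma (9/21) clears that bar, contributing 18; the remaining 3 contribute 0. Total contributed: 18.
Ines keeps 18 and receives 3.4 × 18 × 3/21 = 8.74 from the chores-and-supplies kitty, for a payoff of 26.74.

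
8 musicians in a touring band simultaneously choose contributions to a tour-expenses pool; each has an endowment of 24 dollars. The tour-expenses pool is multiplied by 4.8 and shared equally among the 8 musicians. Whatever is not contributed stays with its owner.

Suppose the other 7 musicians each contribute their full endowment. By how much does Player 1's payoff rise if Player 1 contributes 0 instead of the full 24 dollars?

Switching from a contribution of 24 to 0 lets Player 1 keep an extra 24 dollars, but lowers the tour-expenses pool by 24, which costs Player 1 their own share of that drop: 4.8/8 × 24 = 14.40.
Net gain = 24 − 14.40 = 9.60. The private return per contributed unit (0.6000) is below 1, so free-riding is indeed the best response regardless of what the others do.

9.60 dollars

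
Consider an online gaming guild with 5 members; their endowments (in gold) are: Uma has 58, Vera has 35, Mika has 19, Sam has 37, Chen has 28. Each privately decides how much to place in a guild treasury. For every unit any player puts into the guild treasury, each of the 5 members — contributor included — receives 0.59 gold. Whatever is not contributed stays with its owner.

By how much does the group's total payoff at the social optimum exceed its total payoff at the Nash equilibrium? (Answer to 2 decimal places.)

The private return per contributed unit is 0.59 < 1 for everyone, so the Nash equilibrium is zero contribution and the group total is Σ E_j = 58 + 35 + 19 + 37 + 28 = 177.
Each contributed unit returns 2.950 to the group, so the social optimum is full contribution by everyone: group total = 2.950 × 177 = 522.15.
Efficiency loss = (2.950 − 1) × 177 = 345.15.

345.15 gold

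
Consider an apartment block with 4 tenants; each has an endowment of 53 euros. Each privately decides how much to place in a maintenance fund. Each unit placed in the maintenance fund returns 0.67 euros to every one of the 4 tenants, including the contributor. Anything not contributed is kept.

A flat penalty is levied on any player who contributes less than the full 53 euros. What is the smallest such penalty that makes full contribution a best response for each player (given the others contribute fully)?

17.49 euros

Given the others contribute fully, the best deviation is to contribute 0 (any partial contribution still incurs the fine and gives up units whose private return 0.67 is below 1).
Deviating from 53 to 0 saves 53 euros but forfeits the deviator's share of the drop in the maintenance fund: 0.67 × 53 = 35.51.
So the deviation gain is 53 − 35.51 = 17.49, and the fine must be at least 17.49 euros to wipe it out.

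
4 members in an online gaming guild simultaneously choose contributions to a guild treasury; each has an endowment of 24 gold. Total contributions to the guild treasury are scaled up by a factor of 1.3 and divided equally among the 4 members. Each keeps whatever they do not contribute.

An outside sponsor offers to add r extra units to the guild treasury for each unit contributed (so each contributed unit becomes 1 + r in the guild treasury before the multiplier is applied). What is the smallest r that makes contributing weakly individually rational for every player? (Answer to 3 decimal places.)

With matching at rate r, one contributed unit becomes (1 + r) in the guild treasury and returns 1.3 × (1 + r) / 4 to the contributor.
Setting this equal to 1: 1 + r = 4/1.3 = 3.0769.
So the minimum matching rate is r = 3.0769 − 1 = 2.077.

2.077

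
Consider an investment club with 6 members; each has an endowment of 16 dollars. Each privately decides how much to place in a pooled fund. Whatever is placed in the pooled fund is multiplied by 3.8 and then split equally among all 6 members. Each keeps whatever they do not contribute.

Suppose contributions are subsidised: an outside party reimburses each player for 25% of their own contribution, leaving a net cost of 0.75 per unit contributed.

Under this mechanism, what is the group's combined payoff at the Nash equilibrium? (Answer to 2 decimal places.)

With the mechanism, a contributed unit returns (3.8/6) / 0.75 = 0.8444 per unit of net cost — still below 1 — so contributing 0 remains dominant for every player.
At the Nash equilibrium no one contributes; group total payoff = 6 × 16 = 96.

96.00 dollars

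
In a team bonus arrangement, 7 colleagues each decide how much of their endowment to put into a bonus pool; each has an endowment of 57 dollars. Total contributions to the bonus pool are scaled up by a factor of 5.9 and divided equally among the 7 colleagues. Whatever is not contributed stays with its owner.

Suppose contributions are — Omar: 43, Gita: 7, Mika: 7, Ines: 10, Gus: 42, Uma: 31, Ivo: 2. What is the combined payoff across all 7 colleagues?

1094.80 dollars

Total contributed: 43 + 7 + 7 + 10 + 42 + 31 + 2 = 142; total kept: 7 × 57 − 142 = 257.
The bonus pool pays out 5.9 × 142 = 837.80 in aggregate.
Group total = 257 + 837.80 = 1094.80.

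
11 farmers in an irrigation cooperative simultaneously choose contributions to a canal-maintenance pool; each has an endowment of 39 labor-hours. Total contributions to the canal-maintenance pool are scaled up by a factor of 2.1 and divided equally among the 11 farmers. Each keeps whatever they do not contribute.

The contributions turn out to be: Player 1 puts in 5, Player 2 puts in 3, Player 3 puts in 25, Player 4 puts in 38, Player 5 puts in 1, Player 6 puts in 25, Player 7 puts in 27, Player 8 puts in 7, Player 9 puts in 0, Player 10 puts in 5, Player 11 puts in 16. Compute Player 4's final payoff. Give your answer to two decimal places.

Total contributed: 5 + 3 + 25 + 38 + 1 + 25 + 27 + 7 + 0 + 5 + 16 = 152.
Each receives 2.1 × 152 / 11 = 29.02 from the canal-maintenance pool.
Player 4 keeps 39 − 38 = 1, so Player 4's payoff is 1 + 29.02 = 30.02.

30.02 labor-hours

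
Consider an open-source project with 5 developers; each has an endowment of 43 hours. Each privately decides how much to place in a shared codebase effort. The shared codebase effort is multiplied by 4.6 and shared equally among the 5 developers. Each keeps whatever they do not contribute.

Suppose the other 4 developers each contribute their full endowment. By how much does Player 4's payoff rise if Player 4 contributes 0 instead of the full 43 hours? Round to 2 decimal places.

Switching from a contribution of 43 to 0 lets Player 4 keep an extra 43 hours, but lowers the shared codebase effort by 43, which costs Player 4 their own share of that drop: 4.6/5 × 43 = 39.56.
Net gain = 43 − 39.56 = 3.44. The private return per contributed unit (0.9200) is below 1, so free-riding is indeed the best response regardless of what the others do.

3.44 hours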